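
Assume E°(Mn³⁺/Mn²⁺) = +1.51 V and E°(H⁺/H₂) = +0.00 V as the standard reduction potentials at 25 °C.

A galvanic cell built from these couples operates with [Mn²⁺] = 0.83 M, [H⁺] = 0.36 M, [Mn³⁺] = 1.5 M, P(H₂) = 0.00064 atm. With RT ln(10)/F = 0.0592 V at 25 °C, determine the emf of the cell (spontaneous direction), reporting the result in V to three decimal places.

Mn³⁺/Mn²⁺ is the cathode (higher E°), H⁺/H₂ the anode: E°cell = +1.51 − (+0.00) = +1.51 V, n = 2.
Overall: 2 Mn³⁺(aq) + H₂(g) → 2 Mn²⁺(aq) + 2 H⁺(aq)
Q = [Mn²⁺]^2·[H⁺]^2 / ([Mn³⁺]^2·P(H₂)); log Q = 1.792.
E = E° − (0.0592/n) log Q = +1.51 − (0.0592/2)(1.792) = +1.457 V.

+1.457 V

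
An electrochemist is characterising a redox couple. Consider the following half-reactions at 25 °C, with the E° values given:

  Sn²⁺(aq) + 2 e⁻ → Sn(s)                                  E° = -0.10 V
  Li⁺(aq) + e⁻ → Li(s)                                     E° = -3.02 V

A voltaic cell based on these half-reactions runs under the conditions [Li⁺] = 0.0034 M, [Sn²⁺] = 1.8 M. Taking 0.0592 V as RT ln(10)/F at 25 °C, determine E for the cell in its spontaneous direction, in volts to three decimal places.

Sn²⁺/Sn is the cathode (higher E°), Li⁺/Li the anode: E°cell = -0.10 − (-3.02) = +2.92 V, n = 2.
Overall: Sn²⁺(aq) + 2 Li(s) → Sn(s) + 2 Li⁺(aq)
Q = [Li⁺]^2 / ([Sn²⁺]); log Q = -5.192.
E = E° − (0.0592/n) log Q = +2.92 − (0.0592/2)(-5.192) = +3.074 V.

+3.074 V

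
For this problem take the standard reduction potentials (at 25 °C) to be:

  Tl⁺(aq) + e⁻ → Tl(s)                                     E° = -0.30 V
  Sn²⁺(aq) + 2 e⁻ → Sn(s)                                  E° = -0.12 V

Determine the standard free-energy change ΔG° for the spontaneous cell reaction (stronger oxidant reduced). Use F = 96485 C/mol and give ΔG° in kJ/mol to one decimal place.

Sn²⁺/Sn (E° = -0.12 V) is the cathode; Tl⁺/Tl (E° = -0.30 V) is the anode, so E°cell = +0.18 V.
Balancing electrons gives n = 2 (lcm of 2 and 1).
ΔG° = −nFE° = −(2)(96485)(+0.18) = -34,735 J = -34.7 kJ/mol.

-34.7 kJ/mol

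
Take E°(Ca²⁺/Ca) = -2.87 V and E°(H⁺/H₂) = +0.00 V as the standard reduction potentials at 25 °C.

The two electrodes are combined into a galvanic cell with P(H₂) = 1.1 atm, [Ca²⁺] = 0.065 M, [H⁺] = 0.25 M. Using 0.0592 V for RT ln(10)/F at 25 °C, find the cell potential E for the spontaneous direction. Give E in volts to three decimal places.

+2.868 V

H⁺/H₂ is the cathode (higher E°), Ca²⁺/Ca the anode: E°cell = +0.00 − (-2.87) = +2.87 V, n = 2.
Overall: 2 H⁺(aq) + Ca(s) → H₂(g) + Ca²⁺(aq)
Q = P(H₂)·[Ca²⁺] / ([H⁺]^2); log Q = 0.058.
E = E° − (0.0592/n) log Q = +2.87 − (0.0592/2)(0.058) = +2.868 V.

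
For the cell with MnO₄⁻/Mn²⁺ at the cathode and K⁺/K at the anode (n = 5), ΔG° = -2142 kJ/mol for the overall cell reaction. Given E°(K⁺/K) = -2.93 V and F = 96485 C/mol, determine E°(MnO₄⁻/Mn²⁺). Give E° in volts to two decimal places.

+1.51 V

E°cell = −ΔG°/(nF) = −(-2142×10³)/((5)(96485)) = +4.440 V.
Since MnO₄⁻/Mn²⁺ is the cathode and K⁺/K the anode, E°cell = E°(MnO₄⁻/Mn²⁺) − E°(K⁺/K).
So E°(MnO₄⁻/Mn²⁺) = E°cell + E°(K⁺/K) = +4.440 + (-2.93) = +1.51 V.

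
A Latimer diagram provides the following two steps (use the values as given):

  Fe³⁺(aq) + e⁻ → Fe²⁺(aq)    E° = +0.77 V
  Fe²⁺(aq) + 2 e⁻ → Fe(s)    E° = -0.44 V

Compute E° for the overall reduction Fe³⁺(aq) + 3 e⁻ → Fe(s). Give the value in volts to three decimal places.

Standard free energies of sequential steps add: ΔG°₃ = ΔG°₁ + ΔG°₂, so n₃E°₃ = n₁E°₁ + n₂E°₂.
E°₃ = (1×+0.77 + 2×-0.44) / 3 = (-0.110) / 3 = -0.037 V.

-0.037 V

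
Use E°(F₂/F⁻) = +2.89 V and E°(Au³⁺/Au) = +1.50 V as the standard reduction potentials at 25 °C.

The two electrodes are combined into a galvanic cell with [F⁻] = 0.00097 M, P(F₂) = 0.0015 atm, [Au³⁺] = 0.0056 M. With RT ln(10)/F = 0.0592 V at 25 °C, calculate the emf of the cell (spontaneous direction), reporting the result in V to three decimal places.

+1.529 V

F₂/F⁻ is the cathode (higher E°), Au³⁺/Au the anode: E°cell = +2.89 − (+1.50) = +1.39 V, n = 6.
Overall: 3 F₂(g) + 2 Au(s) → 6 F⁻(aq) + 2 Au³⁺(aq)
Q = [F⁻]^6·[Au³⁺]^2 / (P(F₂)^3); log Q = -14.111.
E = E° − (0.0592/n) log Q = +1.39 − (0.0592/6)(-14.111) = +1.529 V.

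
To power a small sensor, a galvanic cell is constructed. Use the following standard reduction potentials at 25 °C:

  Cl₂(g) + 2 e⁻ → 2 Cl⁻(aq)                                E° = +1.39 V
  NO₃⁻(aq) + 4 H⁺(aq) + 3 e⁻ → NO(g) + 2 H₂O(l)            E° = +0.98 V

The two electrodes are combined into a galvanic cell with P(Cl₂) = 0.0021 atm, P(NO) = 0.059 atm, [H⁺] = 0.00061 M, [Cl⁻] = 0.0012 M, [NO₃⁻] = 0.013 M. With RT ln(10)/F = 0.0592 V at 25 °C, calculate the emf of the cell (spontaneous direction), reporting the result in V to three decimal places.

Cl₂/Cl⁻ is the cathode (higher E°), NO₃⁻/NO the anode: E°cell = +1.39 − (+0.98) = +0.41 V, n = 6.
Overall: 3 Cl₂(g) + 2 NO(g) + 4 H₂O(l) → 6 Cl⁻(aq) + 2 NO₃⁻(aq) + 8 H⁺(aq)
Q = [Cl⁻]^6·[NO₃⁻]^2·[H⁺]^8 / (P(Cl₂)^3·P(NO)^2); log Q = -36.523.
E = E° − (0.0592/n) log Q = +0.41 − (0.0592/6)(-36.523) = +0.770 V.

+0.770 V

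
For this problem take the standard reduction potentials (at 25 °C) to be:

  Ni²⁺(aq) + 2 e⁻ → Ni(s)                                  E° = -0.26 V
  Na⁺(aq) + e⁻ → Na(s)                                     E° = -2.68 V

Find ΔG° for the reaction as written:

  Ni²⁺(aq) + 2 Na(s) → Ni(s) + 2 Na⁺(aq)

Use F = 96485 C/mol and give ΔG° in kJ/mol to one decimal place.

-467.0 kJ/mol

As written, Ni²⁺/Ni is reduced (cathode) and Na⁺/Na is oxidised (anode), so E°cell = (-0.26) − (-2.68) = +2.42 V.
Balancing electrons gives n = 2.
ΔG° = −nFE° = −(2)(96485)(+2.42) = -466,987 J = -467.0 kJ/mol.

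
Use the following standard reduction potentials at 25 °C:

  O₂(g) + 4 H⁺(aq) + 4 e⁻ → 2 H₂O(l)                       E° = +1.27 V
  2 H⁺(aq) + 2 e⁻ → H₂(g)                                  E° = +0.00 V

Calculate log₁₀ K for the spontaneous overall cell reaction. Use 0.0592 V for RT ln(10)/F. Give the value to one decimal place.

Cathode: O₂/H₂O; anode: H⁺/H₂. E°cell = +1.27 V, n = 4.
log K = nE°cell / 0.0592 = (4)(+1.27) / 0.0592 = 85.8.

85.8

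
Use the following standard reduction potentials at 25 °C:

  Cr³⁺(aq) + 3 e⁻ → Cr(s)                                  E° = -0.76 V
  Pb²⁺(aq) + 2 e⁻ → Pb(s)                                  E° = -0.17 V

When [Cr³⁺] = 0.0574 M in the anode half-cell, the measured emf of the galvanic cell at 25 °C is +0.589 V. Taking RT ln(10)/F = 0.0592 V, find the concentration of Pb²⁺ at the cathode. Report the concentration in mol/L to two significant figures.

Pb²⁺/Pb is the cathode, Cr³⁺/Cr the anode: E°cell = +0.59 V, n = 6.
Overall reaction: 3 Pb²⁺(aq) + 2 Cr(s) → 3 Pb(s) + 2 Cr³⁺(aq); Q = [Cr³⁺]^2/[Pb²⁺]^3.
From E = E° − (0.0592/n) log Q: log Q = (E° − E)·n/0.0592 = (+0.59 − (+0.589))·6/0.0592 = 0.1014.
So 3·log[Pb²⁺] = 2·log(0.0574) − log Q = -2.4822 − (0.1014) = -2.5836; log[Pb²⁺] = -2.5836 / 3 = -0.8612; [Pb²⁺] = 10^(-0.8612) ≈ 0.14 M.

0.14 M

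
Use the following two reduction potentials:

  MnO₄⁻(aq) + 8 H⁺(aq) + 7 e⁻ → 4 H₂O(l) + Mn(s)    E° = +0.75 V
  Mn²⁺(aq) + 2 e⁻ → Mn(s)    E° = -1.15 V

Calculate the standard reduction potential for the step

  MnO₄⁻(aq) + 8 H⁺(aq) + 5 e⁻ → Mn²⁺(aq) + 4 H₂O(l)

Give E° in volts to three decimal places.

Sequential free energies add, so n₃E°₃ = n₁E°₁ + n₂E°₂.
With n₃ = 7, and the known step contributing 2×(-1.15) V, the unknown satisfies 5·E° = 7×(+0.75) − 2×(-1.15) = +7.550.
E° = +7.550 / 5 = +1.510 V.

+1.510 V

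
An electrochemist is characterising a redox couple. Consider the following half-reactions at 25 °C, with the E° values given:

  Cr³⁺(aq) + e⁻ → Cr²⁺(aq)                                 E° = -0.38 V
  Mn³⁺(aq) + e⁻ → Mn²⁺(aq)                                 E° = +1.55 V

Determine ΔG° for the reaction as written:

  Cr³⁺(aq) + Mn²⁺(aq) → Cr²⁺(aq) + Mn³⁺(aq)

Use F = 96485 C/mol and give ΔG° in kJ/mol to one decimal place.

+186.2 kJ/mol

As written, Cr³⁺/Cr²⁺ is reduced (cathode) and Mn³⁺/Mn²⁺ is oxidised (anode), so E°cell = (-0.38) − (+1.55) = -1.93 V.
Balancing electrons gives n = 1.
ΔG° = −nFE° = −(1)(96485)(-1.93) = 186,216 J = +186.2 kJ/mol.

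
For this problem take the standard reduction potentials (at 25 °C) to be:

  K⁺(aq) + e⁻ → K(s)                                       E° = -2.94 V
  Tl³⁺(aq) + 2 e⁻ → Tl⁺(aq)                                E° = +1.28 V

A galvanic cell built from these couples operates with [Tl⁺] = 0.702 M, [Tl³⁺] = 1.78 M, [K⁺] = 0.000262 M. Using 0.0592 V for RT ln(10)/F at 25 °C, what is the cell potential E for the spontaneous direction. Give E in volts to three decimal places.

Tl³⁺/Tl⁺ is the cathode (higher E°), K⁺/K the anode: E°cell = +1.28 − (-2.94) = +4.22 V, n = 2.
Overall: Tl³⁺(aq) + 2 K(s) → Tl⁺(aq) + 2 K⁺(aq)
Q = [Tl⁺]·[K⁺]^2 / ([Tl³⁺]); log Q = -7.567.
E = E° − (0.0592/n) log Q = +4.22 − (0.0592/2)(-7.567) = +4.444 V.

+4.444 V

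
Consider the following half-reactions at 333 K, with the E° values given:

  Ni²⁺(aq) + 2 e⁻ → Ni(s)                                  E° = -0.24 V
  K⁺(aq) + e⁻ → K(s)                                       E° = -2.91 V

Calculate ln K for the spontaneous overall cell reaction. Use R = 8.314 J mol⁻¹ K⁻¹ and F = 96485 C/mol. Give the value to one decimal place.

Cathode: Ni²⁺/Ni; anode: K⁺/K. E°cell = (-0.24) − (-2.91) = +2.67 V, with n = 2.
ΔG° = −nFE° = −RT ln K, so ln K = nFE°/(RT) = (2)(96485)(+2.67) / ((8.314)(333)) = 186.100.

186.1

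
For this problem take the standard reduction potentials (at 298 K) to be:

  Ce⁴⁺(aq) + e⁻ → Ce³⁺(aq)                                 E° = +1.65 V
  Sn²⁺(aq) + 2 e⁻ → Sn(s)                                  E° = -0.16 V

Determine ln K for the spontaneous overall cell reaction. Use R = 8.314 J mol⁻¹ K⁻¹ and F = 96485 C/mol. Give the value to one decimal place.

Cathode: Ce⁴⁺/Ce³⁺; anode: Sn²⁺/Sn. E°cell = (+1.65) − (-0.16) = +1.81 V, with n = 2.
ΔG° = −nFE° = −RT ln K, so ln K = nFE°/(RT) = (2)(96485)(+1.81) / ((8.314)(298)) = 140.975.

141.0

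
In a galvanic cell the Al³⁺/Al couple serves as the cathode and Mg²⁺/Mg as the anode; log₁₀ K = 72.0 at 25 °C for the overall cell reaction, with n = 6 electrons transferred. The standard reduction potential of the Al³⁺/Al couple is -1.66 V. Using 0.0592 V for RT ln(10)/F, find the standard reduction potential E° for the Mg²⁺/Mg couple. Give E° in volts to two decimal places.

E°cell = (0.0592/n)·log K = (0.0592/6)(72.0) = +0.710 V.
Since Al³⁺/Al is the cathode and Mg²⁺/Mg the anode, E°cell = E°(Al³⁺/Al) − E°(Mg²⁺/Mg).
So E°(Mg²⁺/Mg) = E°(Al³⁺/Al) − E°cell = (-1.66) − (+0.710) = -2.37 V.

-2.37 V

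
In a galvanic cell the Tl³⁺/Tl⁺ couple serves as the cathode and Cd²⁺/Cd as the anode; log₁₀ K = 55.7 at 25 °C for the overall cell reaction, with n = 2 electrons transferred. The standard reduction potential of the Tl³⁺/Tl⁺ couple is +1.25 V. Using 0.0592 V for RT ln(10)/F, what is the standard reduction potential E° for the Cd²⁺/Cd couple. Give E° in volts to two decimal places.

-0.40 V

E°cell = (0.0592/n)·log K = (0.0592/2)(55.7) = +1.649 V.
Since Tl³⁺/Tl⁺ is the cathode and Cd²⁺/Cd the anode, E°cell = E°(Tl³⁺/Tl⁺) − E°(Cd²⁺/Cd).
So E°(Cd²⁺/Cd) = E°(Tl³⁺/Tl⁺) − E°cell = (+1.25) − (+1.649) = -0.40 V.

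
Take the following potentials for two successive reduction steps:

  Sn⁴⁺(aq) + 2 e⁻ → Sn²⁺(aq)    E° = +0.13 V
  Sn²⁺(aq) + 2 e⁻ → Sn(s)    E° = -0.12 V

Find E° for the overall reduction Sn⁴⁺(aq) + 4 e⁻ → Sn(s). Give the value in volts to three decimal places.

+0.005 V

Since ΔG° = −nFE° is additive over sequential reductions, n₃E°₃ = n₁E°₁ + n₂E°₂.
E°₃ = (2×+0.13 + 2×-0.12) / 4 = (+0.020) / 4 = +0.005 V.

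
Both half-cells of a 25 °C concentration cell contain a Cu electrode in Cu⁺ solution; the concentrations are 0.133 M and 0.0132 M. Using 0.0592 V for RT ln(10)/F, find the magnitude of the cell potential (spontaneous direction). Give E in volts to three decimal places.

For a concentration cell E°cell = 0. The 0.133 M side is the cathode (reduction is favoured where [Cu⁺] is higher).
With n = 1, E = −(0.0592/1) log([Cu⁺]ₐₙ/[Cu⁺]꜀ₐₜ) = −(0.0592/1) log(0.0132/0.133) = −(0.0592/1)(-1.003) = +0.059 V.

+0.059 V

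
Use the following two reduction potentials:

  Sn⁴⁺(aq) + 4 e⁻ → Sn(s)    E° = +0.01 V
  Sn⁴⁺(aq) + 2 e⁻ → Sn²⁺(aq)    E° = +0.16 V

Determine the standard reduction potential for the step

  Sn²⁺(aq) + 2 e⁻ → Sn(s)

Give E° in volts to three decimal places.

-0.140 V

Sequential free energies add, so n₃E°₃ = n₁E°₁ + n₂E°₂.
With n₃ = 4, and the known step contributing 2×(+0.16) V, the unknown satisfies 2·E° = 4×(+0.01) − 2×(+0.16) = -0.280.
E° = -0.280 / 2 = -0.140 V.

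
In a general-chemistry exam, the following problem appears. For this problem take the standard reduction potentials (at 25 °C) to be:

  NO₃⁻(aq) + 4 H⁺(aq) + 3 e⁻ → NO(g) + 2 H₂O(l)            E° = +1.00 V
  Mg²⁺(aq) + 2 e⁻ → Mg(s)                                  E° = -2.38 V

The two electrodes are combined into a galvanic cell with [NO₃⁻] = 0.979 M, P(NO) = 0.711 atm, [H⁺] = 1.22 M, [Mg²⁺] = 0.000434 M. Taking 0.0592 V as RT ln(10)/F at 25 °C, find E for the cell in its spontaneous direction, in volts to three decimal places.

NO₃⁻/NO is the cathode (higher E°), Mg²⁺/Mg the anode: E°cell = +1.00 − (-2.38) = +3.38 V, n = 6.
Overall: 2 NO₃⁻(aq) + 8 H⁺(aq) + 3 Mg(s) → 2 NO(g) + 4 H₂O(l) + 3 Mg²⁺(aq)
Q = P(NO)^2·[Mg²⁺]^3 / ([NO₃⁻]^2·[H⁺]^8); log Q = -11.056.
E = E° − (0.0592/n) log Q = +3.38 − (0.0592/6)(-11.056) = +3.489 V.

+3.489 V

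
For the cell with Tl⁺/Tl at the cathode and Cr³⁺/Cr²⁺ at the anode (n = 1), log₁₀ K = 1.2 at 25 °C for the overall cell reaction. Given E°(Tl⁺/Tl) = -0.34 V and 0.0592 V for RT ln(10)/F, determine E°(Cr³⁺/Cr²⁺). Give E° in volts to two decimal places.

E°cell = (0.0592/n)·log K = (0.0592/1)(1.2) = +0.071 V.
Since Tl⁺/Tl is the cathode and Cr³⁺/Cr²⁺ the anode, E°cell = E°(Tl⁺/Tl) − E°(Cr³⁺/Cr²⁺).
So E°(Cr³⁺/Cr²⁺) = E°(Tl⁺/Tl) − E°cell = (-0.34) − (+0.071) = -0.41 V.

-0.41 V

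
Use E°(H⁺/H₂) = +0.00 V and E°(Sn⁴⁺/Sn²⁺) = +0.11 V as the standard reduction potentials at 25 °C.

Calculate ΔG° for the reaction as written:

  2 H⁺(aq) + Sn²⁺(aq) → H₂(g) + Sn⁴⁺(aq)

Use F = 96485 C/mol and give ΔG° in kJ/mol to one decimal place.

+21.2 kJ/mol

As written, H⁺/H₂ is reduced (cathode) and Sn⁴⁺/Sn²⁺ is oxidised (anode), so E°cell = (+0.00) − (+0.11) = -0.11 V.
Balancing electrons gives n = 2.
ΔG° = −nFE° = −(2)(96485)(-0.11) = 21,227 J = +21.2 kJ/mol.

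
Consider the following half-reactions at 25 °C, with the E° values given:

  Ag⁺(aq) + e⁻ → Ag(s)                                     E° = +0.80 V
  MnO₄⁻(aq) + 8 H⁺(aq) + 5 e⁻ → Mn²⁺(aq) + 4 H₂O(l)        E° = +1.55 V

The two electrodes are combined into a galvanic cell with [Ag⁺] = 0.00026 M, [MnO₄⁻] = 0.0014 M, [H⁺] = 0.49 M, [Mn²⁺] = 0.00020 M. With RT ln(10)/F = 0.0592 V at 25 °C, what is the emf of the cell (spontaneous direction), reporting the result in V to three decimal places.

MnO₄⁻/Mn²⁺ is the cathode (higher E°), Ag⁺/Ag the anode: E°cell = +1.55 − (+0.80) = +0.75 V, n = 5.
Overall: MnO₄⁻(aq) + 8 H⁺(aq) + 5 Ag(s) → Mn²⁺(aq) + 4 H₂O(l) + 5 Ag⁺(aq)
Q = [Mn²⁺]·[Ag⁺]^5 / ([MnO₄⁻]·[H⁺]^8); log Q = -16.292.
E = E° − (0.0592/n) log Q = +0.75 − (0.0592/5)(-16.292) = +0.943 V.

+0.943 V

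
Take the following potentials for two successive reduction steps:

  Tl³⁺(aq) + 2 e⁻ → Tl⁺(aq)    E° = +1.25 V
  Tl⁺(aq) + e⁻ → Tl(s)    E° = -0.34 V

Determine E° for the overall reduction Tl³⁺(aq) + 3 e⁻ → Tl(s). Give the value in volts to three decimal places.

Standard free energies of sequential steps add: ΔG°₃ = ΔG°₁ + ΔG°₂, so n₃E°₃ = n₁E°₁ + n₂E°₂.
E°₃ = (2×+1.25 + 1×-0.34) / 3 = (+2.160) / 3 = +0.720 V.

+0.720 V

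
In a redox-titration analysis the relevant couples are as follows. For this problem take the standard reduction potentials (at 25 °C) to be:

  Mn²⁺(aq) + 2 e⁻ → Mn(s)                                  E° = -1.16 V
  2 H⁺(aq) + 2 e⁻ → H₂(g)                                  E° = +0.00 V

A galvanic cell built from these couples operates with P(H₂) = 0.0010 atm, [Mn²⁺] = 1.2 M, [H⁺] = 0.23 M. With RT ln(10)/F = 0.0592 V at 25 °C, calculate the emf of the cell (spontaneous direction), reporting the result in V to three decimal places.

+1.209 V

H⁺/H₂ is the cathode (higher E°), Mn²⁺/Mn the anode: E°cell = +0.00 − (-1.16) = +1.16 V, n = 2.
Overall: 2 H⁺(aq) + Mn(s) → H₂(g) + Mn²⁺(aq)
Q = P(H₂)·[Mn²⁺] / ([H⁺]^2); log Q = -1.644.
E = E° − (0.0592/n) log Q = +1.16 − (0.0592/2)(-1.644) = +1.209 V.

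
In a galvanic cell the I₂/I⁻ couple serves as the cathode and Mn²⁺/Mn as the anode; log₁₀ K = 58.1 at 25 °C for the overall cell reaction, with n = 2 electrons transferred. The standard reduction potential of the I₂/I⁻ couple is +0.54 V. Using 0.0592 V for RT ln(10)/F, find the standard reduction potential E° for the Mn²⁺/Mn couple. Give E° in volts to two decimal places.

-1.18 V

E°cell = (0.0592/n)·log K = (0.0592/2)(58.1) = +1.720 V.
Since I₂/I⁻ is the cathode and Mn²⁺/Mn the anode, E°cell = E°(I₂/I⁻) − E°(Mn²⁺/Mn).
So E°(Mn²⁺/Mn) = E°(I₂/I⁻) − E°cell = (+0.54) − (+1.720) = -1.18 V.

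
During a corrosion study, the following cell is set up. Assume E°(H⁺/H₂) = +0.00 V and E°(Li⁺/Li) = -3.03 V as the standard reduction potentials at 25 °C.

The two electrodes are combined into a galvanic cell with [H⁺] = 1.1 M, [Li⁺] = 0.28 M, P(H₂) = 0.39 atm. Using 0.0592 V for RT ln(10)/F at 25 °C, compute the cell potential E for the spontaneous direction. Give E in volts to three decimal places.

+3.077 V

H⁺/H₂ is the cathode (higher E°), Li⁺/Li the anode: E°cell = +0.00 − (-3.03) = +3.03 V, n = 2.
Overall: 2 H⁺(aq) + 2 Li(s) → H₂(g) + 2 Li⁺(aq)
Q = P(H₂)·[Li⁺]^2 / ([H⁺]^2); log Q = -1.597.
E = E° − (0.0592/n) log Q = +3.03 − (0.0592/2)(-1.597) = +3.077 V.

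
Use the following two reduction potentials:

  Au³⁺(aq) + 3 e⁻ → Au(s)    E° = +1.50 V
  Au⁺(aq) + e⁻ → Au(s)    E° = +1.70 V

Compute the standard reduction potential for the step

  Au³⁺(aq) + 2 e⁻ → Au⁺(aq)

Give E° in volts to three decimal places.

+1.400 V

Sequential free energies add, so n₃E°₃ = n₁E°₁ + n₂E°₂.
With n₃ = 3, and the known step contributing 1×(+1.70) V, the unknown satisfies 2·E° = 3×(+1.50) − 1×(+1.70) = +2.800.
E° = +2.800 / 2 = +1.400 V.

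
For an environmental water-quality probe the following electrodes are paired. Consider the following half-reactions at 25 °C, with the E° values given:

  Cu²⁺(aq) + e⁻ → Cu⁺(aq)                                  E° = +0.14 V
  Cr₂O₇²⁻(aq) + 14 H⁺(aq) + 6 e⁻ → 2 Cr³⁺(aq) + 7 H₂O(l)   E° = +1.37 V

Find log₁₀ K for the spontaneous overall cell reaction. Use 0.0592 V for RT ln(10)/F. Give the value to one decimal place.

Cathode: Cr₂O₇²⁻/Cr³⁺; anode: Cu²⁺/Cu⁺. E°cell = +1.23 V, n = 6.
log K = nE°cell / 0.0592 = (6)(+1.23) / 0.0592 = 124.7.

124.7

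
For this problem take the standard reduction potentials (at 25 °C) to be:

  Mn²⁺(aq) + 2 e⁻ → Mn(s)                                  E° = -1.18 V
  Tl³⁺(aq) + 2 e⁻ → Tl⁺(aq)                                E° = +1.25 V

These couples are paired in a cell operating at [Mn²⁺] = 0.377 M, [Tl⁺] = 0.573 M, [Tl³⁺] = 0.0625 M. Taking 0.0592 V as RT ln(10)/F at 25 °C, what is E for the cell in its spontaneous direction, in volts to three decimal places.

+2.414 V

Tl³⁺/Tl⁺ is the cathode (higher E°), Mn²⁺/Mn the anode: E°cell = +1.25 − (-1.18) = +2.43 V, n = 2.
Overall: Tl³⁺(aq) + Mn(s) → Tl⁺(aq) + Mn²⁺(aq)
Q = [Tl⁺]·[Mn²⁺] / ([Tl³⁺]); log Q = 0.539.
E = E° − (0.0592/n) log Q = +2.43 − (0.0592/2)(0.539) = +2.414 V.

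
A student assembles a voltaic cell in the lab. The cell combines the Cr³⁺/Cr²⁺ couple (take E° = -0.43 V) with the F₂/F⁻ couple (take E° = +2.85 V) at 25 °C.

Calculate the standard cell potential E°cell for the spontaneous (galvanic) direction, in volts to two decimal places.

+3.28 V

The F₂/F⁻ couple has the higher reduction potential, so it is the cathode; Cr³⁺/Cr²⁺ is oxidised at the anode.
E°cell = E°(cathode) − E°(anode) = (+2.85) − (-0.43) = +3.28 V.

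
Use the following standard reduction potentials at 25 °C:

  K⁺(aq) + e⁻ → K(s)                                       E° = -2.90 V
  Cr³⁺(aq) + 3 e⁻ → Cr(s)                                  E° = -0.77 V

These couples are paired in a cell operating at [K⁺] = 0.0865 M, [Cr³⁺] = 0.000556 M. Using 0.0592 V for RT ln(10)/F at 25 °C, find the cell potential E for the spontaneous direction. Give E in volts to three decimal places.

Cr³⁺/Cr is the cathode (higher E°), K⁺/K the anode: E°cell = -0.77 − (-2.90) = +2.13 V, n = 3.
Overall: Cr³⁺(aq) + 3 K(s) → Cr(s) + 3 K⁺(aq)
Q = [K⁺]^3 / ([Cr³⁺]); log Q = 0.066.
E = E° − (0.0592/n) log Q = +2.13 − (0.0592/3)(0.066) = +2.129 V.

+2.129 V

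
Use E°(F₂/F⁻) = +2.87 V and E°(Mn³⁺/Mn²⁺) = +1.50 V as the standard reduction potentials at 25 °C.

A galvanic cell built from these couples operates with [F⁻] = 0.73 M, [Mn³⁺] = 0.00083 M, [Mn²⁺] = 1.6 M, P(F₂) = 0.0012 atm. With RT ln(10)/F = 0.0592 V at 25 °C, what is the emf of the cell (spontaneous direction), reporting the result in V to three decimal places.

+1.486 V

F₂/F⁻ is the cathode (higher E°), Mn³⁺/Mn²⁺ the anode: E°cell = +2.87 − (+1.50) = +1.37 V, n = 2.
Overall: F₂(g) + 2 Mn²⁺(aq) → 2 F⁻(aq) + 2 Mn³⁺(aq)
Q = [F⁻]^2·[Mn³⁺]^2 / (P(F₂)·[Mn²⁺]^2); log Q = -3.923.
E = E° − (0.0592/n) log Q = +1.37 − (0.0592/2)(-3.923) = +1.486 V.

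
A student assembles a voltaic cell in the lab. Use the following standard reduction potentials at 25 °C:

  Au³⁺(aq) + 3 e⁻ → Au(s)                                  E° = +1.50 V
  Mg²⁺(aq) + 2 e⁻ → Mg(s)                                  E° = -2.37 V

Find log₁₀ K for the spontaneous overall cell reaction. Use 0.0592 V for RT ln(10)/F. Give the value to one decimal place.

Cathode: Au³⁺/Au; anode: Mg²⁺/Mg. E°cell = +3.87 V, n = 6.
log K = nE°cell / 0.0592 = (6)(+3.87) / 0.0592 = 392.2.

392.2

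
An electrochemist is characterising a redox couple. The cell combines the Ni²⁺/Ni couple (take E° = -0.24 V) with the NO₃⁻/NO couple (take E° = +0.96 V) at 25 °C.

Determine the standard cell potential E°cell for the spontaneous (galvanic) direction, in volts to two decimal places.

+1.20 V

The NO₃⁻/NO couple has the higher reduction potential, so it is the cathode; Ni²⁺/Ni is oxidised at the anode.
E°cell = E°(cathode) − E°(anode) = (+0.96) − (-0.24) = +1.20 V.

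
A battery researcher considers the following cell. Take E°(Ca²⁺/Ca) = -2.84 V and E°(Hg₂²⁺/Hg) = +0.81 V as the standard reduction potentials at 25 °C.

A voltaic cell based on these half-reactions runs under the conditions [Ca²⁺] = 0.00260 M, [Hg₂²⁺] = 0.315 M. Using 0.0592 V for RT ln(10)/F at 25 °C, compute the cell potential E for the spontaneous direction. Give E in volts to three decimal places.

Hg₂²⁺/Hg is the cathode (higher E°), Ca²⁺/Ca the anode: E°cell = +0.81 − (-2.84) = +3.65 V, n = 2.
Overall: Hg₂²⁺(aq) + Ca(s) → 2 Hg(l) + Ca²⁺(aq)
Q = [Ca²⁺] / ([Hg₂²⁺]); log Q = -2.083.
E = E° − (0.0592/n) log Q = +3.65 − (0.0592/2)(-2.083) = +3.712 V.

+3.712 V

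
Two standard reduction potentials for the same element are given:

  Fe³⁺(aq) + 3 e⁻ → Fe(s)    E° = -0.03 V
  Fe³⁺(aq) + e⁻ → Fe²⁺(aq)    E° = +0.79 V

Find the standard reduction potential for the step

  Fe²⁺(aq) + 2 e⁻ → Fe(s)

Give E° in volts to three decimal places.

-0.440 V

Sequential free energies add, so n₃E°₃ = n₁E°₁ + n₂E°₂.
With n₃ = 3, and the known step contributing 1×(+0.79) V, the unknown satisfies 2·E° = 3×(-0.03) − 1×(+0.79) = -0.880.
E° = -0.880 / 2 = -0.440 V.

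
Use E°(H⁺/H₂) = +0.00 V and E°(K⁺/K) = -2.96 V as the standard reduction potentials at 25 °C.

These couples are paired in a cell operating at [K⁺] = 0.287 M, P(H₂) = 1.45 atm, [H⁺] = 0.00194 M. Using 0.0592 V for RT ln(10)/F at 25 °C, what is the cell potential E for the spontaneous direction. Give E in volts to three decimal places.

+2.827 V

H⁺/H₂ is the cathode (higher E°), K⁺/K the anode: E°cell = +0.00 − (-2.96) = +2.96 V, n = 2.
Overall: 2 H⁺(aq) + 2 K(s) → H₂(g) + 2 K⁺(aq)
Q = P(H₂)·[K⁺]^2 / ([H⁺]^2); log Q = 4.502.
E = E° − (0.0592/n) log Q = +2.96 − (0.0592/2)(4.502) = +2.827 V.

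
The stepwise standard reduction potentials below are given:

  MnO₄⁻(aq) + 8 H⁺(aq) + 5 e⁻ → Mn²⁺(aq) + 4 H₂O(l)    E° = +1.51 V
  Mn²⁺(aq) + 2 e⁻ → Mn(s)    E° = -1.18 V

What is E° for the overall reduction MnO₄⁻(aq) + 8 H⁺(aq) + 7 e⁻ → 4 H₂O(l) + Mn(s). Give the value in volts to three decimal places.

Standard free energies of sequential steps add: ΔG°₃ = ΔG°₁ + ΔG°₂, so n₃E°₃ = n₁E°₁ + n₂E°₂.
E°₃ = (5×+1.51 + 2×-1.18) / 7 = (+5.190) / 7 = +0.741 V.
Simply averaging or adding the two E° values would be wrong; the electron-weighted sum is required.

+0.741 V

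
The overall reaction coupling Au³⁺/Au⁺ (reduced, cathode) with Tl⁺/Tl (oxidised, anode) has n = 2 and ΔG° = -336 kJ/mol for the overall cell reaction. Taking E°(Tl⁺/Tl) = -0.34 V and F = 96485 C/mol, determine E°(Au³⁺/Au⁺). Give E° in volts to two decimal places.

+1.40 V

E°cell = −ΔG°/(nF) = −(-336×10³)/((2)(96485)) = +1.741 V.
Since Au³⁺/Au⁺ is the cathode and Tl⁺/Tl the anode, E°cell = E°(Au³⁺/Au⁺) − E°(Tl⁺/Tl).
So E°(Au³⁺/Au⁺) = E°cell + E°(Tl⁺/Tl) = +1.741 + (-0.34) = +1.40 V.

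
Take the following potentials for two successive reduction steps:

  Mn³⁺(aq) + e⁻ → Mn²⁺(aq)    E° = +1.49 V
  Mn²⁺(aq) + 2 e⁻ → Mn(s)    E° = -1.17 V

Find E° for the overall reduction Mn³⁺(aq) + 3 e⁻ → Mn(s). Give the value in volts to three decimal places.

Adding the free-energy changes (−nFE°) of the two steps gives −n₃FE°₃ = −n₁FE°₁ − n₂FE°₂.
E°₃ = (1×+1.49 + 2×-1.17) / 3 = (-0.850) / 3 = -0.283 V.
E° values themselves are not directly additive — weighting by electron count is essential.

-0.283 V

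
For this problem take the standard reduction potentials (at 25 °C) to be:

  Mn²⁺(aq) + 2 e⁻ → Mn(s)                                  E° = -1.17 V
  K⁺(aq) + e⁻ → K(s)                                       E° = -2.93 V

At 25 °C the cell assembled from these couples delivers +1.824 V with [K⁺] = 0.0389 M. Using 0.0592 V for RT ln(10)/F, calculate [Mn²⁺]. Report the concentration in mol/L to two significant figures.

Mn²⁺/Mn is the cathode, K⁺/K the anode: E°cell = +1.76 V, n = 2.
Overall reaction: Mn²⁺(aq) + 2 K(s) → Mn(s) + 2 K⁺(aq); Q = [K⁺]^2/[Mn²⁺]^1.
From E = E° − (0.0592/n) log Q: log Q = (E° − E)·n/0.0592 = (+1.76 − (+1.824))·2/0.0592 = -2.1622.
So 1·log[Mn²⁺] = 2·log(0.0389) − log Q = -2.8201 − (-2.1622) = -0.6579; [Mn²⁺] = 10^(-0.6579) ≈ 0.22 M.

0.22 M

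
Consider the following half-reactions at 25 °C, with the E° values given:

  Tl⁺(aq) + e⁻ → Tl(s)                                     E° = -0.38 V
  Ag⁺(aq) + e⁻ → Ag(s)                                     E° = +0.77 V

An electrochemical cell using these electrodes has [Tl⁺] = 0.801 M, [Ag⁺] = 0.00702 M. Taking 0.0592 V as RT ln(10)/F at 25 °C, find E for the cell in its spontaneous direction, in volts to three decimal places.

Ag⁺/Ag is the cathode (higher E°), Tl⁺/Tl the anode: E°cell = +0.77 − (-0.38) = +1.15 V, n = 1.
Overall: Ag⁺(aq) + Tl(s) → Ag(s) + Tl⁺(aq)
Q = [Tl⁺] / ([Ag⁺]); log Q = 2.057.
E = E° − (0.0592/n) log Q = +1.15 − (0.0592/1)(2.057) = +1.028 V.

+1.028 V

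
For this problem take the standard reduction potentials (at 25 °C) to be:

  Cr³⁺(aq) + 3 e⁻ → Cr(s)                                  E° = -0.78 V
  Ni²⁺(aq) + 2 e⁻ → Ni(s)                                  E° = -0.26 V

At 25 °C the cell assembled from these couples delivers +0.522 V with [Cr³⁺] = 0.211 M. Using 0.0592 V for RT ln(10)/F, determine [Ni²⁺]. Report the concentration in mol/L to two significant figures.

Ni²⁺/Ni is the cathode, Cr³⁺/Cr the anode: E°cell = +0.52 V, n = 6.
Overall reaction: 3 Ni²⁺(aq) + 2 Cr(s) → 3 Ni(s) + 2 Cr³⁺(aq); Q = [Cr³⁺]^2/[Ni²⁺]^3.
From E = E° − (0.0592/n) log Q: log Q = (E° − E)·n/0.0592 = (+0.52 − (+0.522))·6/0.0592 = -0.2027.
So 3·log[Ni²⁺] = 2·log(0.211) − log Q = -1.3514 − (-0.2027) = -1.1487; log[Ni²⁺] = -1.1487 / 3 = -0.3829; [Ni²⁺] = 10^(-0.3829) ≈ 0.41 M.

0.41 M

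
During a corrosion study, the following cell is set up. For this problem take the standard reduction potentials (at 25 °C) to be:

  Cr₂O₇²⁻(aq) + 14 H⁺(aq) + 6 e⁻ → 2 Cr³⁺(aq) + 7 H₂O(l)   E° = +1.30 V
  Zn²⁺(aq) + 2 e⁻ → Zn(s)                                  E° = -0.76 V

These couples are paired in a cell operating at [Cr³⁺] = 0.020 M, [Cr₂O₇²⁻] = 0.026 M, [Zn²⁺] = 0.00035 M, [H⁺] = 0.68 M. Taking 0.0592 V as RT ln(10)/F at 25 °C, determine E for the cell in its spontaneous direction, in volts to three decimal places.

+2.157 V

Cr₂O₇²⁻/Cr³⁺ is the cathode (higher E°), Zn²⁺/Zn the anode: E°cell = +1.30 − (-0.76) = +2.06 V, n = 6.
Overall: Cr₂O₇²⁻(aq) + 14 H⁺(aq) + 3 Zn(s) → 2 Cr³⁺(aq) + 7 H₂O(l) + 3 Zn²⁺(aq)
Q = [Cr³⁺]^2·[Zn²⁺]^3 / ([Cr₂O₇²⁻]·[H⁺]^14); log Q = -9.836.
E = E° − (0.0592/n) log Q = +2.06 − (0.0592/6)(-9.836) = +2.157 V.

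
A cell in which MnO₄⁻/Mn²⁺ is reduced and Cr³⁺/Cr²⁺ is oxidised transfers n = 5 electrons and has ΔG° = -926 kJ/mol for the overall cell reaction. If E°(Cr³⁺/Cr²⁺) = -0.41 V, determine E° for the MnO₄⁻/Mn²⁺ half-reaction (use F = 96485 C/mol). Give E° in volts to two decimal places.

E°cell = −ΔG°/(nF) = −(-926×10³)/((5)(96485)) = +1.919 V.
Since MnO₄⁻/Mn²⁺ is the cathode and Cr³⁺/Cr²⁺ the anode, E°cell = E°(MnO₄⁻/Mn²⁺) − E°(Cr³⁺/Cr²⁺).
So E°(MnO₄⁻/Mn²⁺) = E°cell + E°(Cr³⁺/Cr²⁺) = +1.919 + (-0.41) = +1.51 V.

+1.51 V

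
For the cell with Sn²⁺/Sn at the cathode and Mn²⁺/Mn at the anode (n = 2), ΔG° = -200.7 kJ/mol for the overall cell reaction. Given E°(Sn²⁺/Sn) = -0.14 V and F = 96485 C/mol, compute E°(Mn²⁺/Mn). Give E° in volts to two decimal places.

-1.18 V

E°cell = −ΔG°/(nF) = −(-200.7×10³)/((2)(96485)) = +1.040 V.
Since Sn²⁺/Sn is the cathode and Mn²⁺/Mn the anode, E°cell = E°(Sn²⁺/Sn) − E°(Mn²⁺/Mn).
So E°(Mn²⁺/Mn) = E°(Sn²⁺/Sn) − E°cell = (-0.14) − (+1.040) = -1.18 V.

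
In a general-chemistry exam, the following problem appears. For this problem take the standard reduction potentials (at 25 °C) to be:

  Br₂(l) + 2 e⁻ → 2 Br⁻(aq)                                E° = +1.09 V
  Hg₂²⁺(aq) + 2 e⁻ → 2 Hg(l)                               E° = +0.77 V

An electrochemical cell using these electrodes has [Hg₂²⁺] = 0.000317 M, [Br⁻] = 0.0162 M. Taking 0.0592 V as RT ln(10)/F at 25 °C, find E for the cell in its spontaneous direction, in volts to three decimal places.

Br₂/Br⁻ is the cathode (higher E°), Hg₂²⁺/Hg the anode: E°cell = +1.09 − (+0.77) = +0.32 V, n = 2.
Overall: Br₂(l) + 2 Hg(l) → 2 Br⁻(aq) + Hg₂²⁺(aq)
Q = [Br⁻]^2·[Hg₂²⁺]; log Q = -7.080.
E = E° − (0.0592/n) log Q = +0.32 − (0.0592/2)(-7.080) = +0.530 V.

+0.530 V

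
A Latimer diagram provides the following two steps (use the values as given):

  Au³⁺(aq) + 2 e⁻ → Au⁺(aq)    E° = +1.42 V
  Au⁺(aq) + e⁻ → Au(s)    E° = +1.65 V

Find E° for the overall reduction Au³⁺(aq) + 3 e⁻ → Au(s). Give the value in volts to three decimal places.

+1.497 V

Standard free energies of sequential steps add: ΔG°₃ = ΔG°₁ + ΔG°₂, so n₃E°₃ = n₁E°₁ + n₂E°₂.
E°₃ = (2×+1.42 + 1×+1.65) / 3 = (+4.490) / 3 = +1.497 V.
E° values themselves are not directly additive — weighting by electron count is essential.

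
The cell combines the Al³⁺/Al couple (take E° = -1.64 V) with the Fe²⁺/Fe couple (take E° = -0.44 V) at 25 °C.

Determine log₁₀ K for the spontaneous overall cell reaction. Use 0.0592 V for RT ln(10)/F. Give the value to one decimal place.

Cathode: Fe²⁺/Fe; anode: Al³⁺/Al. E°cell = +1.20 V, n = 6.
log K = nE°cell / 0.0592 = (6)(+1.20) / 0.0592 = 121.6.

121.6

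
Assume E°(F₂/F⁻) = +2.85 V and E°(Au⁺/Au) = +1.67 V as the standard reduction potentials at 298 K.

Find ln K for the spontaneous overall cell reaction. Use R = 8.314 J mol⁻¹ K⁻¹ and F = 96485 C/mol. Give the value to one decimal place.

Cathode: F₂/F⁻; anode: Au⁺/Au. E°cell = (+2.85) − (+1.67) = +1.18 V, with n = 2.
ΔG° = −nFE° = −RT ln K, so ln K = nFE°/(RT) = (2)(96485)(+1.18) / ((8.314)(298)) = 91.906.

91.9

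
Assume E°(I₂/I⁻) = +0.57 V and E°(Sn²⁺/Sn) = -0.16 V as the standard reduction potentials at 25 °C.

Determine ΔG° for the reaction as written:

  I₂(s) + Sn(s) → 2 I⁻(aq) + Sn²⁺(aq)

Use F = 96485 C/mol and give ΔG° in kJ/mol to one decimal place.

-140.9 kJ/mol

As written, I₂/I⁻ is reduced (cathode) and Sn²⁺/Sn is oxidised (anode), so E°cell = (+0.57) − (-0.16) = +0.73 V.
Balancing electrons gives n = 2.
ΔG° = −nFE° = −(2)(96485)(+0.73) = -140,868 J = -140.9 kJ/mol.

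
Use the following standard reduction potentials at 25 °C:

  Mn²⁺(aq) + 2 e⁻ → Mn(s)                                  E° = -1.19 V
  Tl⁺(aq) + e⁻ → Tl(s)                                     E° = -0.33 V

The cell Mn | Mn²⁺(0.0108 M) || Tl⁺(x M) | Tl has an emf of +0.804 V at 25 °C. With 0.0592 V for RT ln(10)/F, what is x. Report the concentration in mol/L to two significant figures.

Tl⁺/Tl is the cathode, Mn²⁺/Mn the anode: E°cell = +0.86 V, n = 2.
Overall reaction: 2 Tl⁺(aq) + Mn(s) → 2 Tl(s) + Mn²⁺(aq); Q = [Mn²⁺]^1/[Tl⁺]^2.
From E = E° − (0.0592/n) log Q: log Q = (E° − E)·n/0.0592 = (+0.86 − (+0.804))·2/0.0592 = 1.8919.
So 2·log[Tl⁺] = 1·log(0.0108) − log Q = -1.9666 − (1.8919) = -3.8585; log[Tl⁺] = -3.8585 / 2 = -1.9292; [Tl⁺] = 10^(-1.9292) ≈ 0.012 M.

0.012 M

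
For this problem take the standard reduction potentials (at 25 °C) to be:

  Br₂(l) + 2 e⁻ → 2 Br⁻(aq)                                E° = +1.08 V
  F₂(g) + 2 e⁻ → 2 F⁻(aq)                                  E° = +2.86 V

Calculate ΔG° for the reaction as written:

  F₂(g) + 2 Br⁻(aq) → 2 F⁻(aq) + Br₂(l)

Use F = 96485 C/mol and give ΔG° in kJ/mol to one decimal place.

-343.5 kJ/mol

As written, F₂/F⁻ is reduced (cathode) and Br₂/Br⁻ is oxidised (anode), so E°cell = (+2.86) − (+1.08) = +1.78 V.
Balancing electrons gives n = 2.
ΔG° = −nFE° = −(2)(96485)(+1.78) = -343,487 J = -343.5 kJ/mol.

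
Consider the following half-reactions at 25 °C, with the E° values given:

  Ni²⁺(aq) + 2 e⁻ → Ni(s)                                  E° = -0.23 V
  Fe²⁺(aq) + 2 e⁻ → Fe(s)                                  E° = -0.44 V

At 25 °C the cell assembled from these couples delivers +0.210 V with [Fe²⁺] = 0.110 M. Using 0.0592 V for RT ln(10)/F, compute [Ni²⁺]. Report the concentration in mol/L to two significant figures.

Ni²⁺/Ni is the cathode, Fe²⁺/Fe the anode: E°cell = +0.21 V, n = 2.
Overall reaction: Ni²⁺(aq) + Fe(s) → Ni(s) + Fe²⁺(aq); Q = [Fe²⁺]^1/[Ni²⁺]^1.
From E = E° − (0.0592/n) log Q: log Q = (E° − E)·n/0.0592 = (+0.21 − (+0.210))·2/0.0592 = 0.0000.
So 1·log[Ni²⁺] = 1·log(0.11) − log Q = -0.9586 − (0.0000) = -0.9586; [Ni²⁺] = 10^(-0.9586) ≈ 0.11 M.

0.11 M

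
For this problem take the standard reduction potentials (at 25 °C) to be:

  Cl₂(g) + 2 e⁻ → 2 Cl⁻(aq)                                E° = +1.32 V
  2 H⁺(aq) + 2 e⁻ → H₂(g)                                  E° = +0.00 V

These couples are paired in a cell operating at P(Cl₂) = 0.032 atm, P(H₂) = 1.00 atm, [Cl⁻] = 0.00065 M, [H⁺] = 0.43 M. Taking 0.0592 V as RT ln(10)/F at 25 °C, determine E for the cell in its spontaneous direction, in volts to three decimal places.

+1.486 V

Cl₂/Cl⁻ is the cathode (higher E°), H⁺/H₂ the anode: E°cell = +1.32 − (+0.00) = +1.32 V, n = 2.
Overall: Cl₂(g) + H₂(g) → 2 Cl⁻(aq) + 2 H⁺(aq)
Q = [Cl⁻]^2·[H⁺]^2 / (P(Cl₂)·P(H₂)); log Q = -5.612.
E = E° − (0.0592/n) log Q = +1.32 − (0.0592/2)(-5.612) = +1.486 V.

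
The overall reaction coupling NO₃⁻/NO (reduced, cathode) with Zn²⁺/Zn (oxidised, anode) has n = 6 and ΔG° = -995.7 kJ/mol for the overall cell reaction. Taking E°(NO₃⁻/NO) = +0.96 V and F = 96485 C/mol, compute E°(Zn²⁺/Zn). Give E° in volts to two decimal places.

-0.76 V

E°cell = −ΔG°/(nF) = −(-995.7×10³)/((6)(96485)) = +1.720 V.
Since NO₃⁻/NO is the cathode and Zn²⁺/Zn the anode, E°cell = E°(NO₃⁻/NO) − E°(Zn²⁺/Zn).
So E°(Zn²⁺/Zn) = E°(NO₃⁻/NO) − E°cell = (+0.96) − (+1.720) = -0.76 V.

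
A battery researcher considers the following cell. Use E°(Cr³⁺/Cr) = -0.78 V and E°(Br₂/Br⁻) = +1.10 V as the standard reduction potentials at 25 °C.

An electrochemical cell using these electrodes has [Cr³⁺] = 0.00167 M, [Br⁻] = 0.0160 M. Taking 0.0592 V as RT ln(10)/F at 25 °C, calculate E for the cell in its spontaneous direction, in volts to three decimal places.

Br₂/Br⁻ is the cathode (higher E°), Cr³⁺/Cr the anode: E°cell = +1.10 − (-0.78) = +1.88 V, n = 6.
Overall: 3 Br₂(l) + 2 Cr(s) → 6 Br⁻(aq) + 2 Cr³⁺(aq)
Q = [Br⁻]^6·[Cr³⁺]^2; log Q = -16.330.
E = E° − (0.0592/n) log Q = +1.88 − (0.0592/6)(-16.330) = +2.041 V.

+2.041 V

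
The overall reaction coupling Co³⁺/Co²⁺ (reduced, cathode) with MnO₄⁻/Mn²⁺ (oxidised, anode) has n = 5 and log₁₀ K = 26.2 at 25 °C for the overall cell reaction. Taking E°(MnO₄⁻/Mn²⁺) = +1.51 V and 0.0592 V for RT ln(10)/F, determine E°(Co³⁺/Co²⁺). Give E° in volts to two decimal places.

+1.82 V

E°cell = (0.0592/n)·log K = (0.0592/5)(26.2) = +0.310 V.
Since Co³⁺/Co²⁺ is the cathode and MnO₄⁻/Mn²⁺ the anode, E°cell = E°(Co³⁺/Co²⁺) − E°(MnO₄⁻/Mn²⁺).
So E°(Co³⁺/Co²⁺) = E°cell + E°(MnO₄⁻/Mn²⁺) = +0.310 + (+1.51) = +1.82 V.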